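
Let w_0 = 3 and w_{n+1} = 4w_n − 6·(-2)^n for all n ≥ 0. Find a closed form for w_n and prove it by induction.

Claim: w_n = 2·4^n + (-2)^n.

Base case: w_0 = 3, and 2·4^0 + (-2)^0 = 2 + 1 = 3.
Assume w_r = 2·4^r + (-2)^r for some r ≥ 0.
Then w_{r+1} = 4w_r − 6·(-2)^r = 4·(2·4^r + (-2)^r) − 6·(-2)^r = 2·4^{r+1} + 4·(-2)^r − 6·(-2)^r = 2·4^{r+1} − 2·(-2)^r = 2·4^{r+1} + (-2)^{r+1}.
So the formula holds for r+1, and by induction w_n = 2·4^n + (-2)^n for all n ≥ 0.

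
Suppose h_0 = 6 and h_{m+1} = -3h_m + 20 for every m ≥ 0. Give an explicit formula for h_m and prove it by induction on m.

Claim: h_m = (-3)^m + 5.

Base case: h_0 = 6, and (-3)^0 + 5 = 1 + 5 = 6.
Assume h_j = (-3)^j + 5 for some j ≥ 0.
Then h_{j+1} = -3h_j + 20 = -3·((-3)^j + 5) + 20 = -3·(-3)^j − 15 + 20 = (-3)^{j+1} + 5.
This completes the inductive step, so h_m = (-3)^m + 5 for all m ≥ 0.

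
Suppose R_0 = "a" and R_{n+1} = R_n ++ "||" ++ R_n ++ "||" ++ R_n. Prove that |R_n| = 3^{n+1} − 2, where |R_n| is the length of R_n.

Base case: |R_0| = 1, and 3^{0+1} − 2 = 1.
Assume |R_r| = 3^{r+1} − 2.
Then |R_{r+1}| = 3|R_r| + 4 = 3(3^{r+1} − 2) + 4 = 3^{r+2} − 6 + 4 = 3^{r+2} − 2.
This completes the inductive step, so |R_n| = 3^{n+1} − 2 for all n ≥ 0.

|R_n| = 3^{n+1} − 2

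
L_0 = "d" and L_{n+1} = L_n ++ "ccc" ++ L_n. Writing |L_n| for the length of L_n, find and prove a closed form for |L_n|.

Claim: |L_n| = 2^{n+2} − 3.

Base case: |L_0| = 1, and 2^{0+2} − 3 = 1.
Assume |L_j| = 2^{j+2} − 3.
Then |L_{j+1}| = |L_j| + 3 + |L_j| = 2|L_j| + 3 = 2(2^{j+2} − 3) + 3 = 2^{j+3} − 6 + 3 = 2^{j+3} − 3.
Hence |L_n| = 2^{n+2} − 3 for every n ≥ 0, by induction.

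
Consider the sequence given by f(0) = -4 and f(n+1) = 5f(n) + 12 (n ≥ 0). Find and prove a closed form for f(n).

Claim: f(n) = -5^n − 3.

Base case: f(0) = -4, and -5^0 − 3 = -1 − 3 = -4.
Assume f(k) = -5^k − 3 for some k ≥ 0.
Then f(k+1) = 5f(k) + 12 = 5·(-5^k − 3) + 12 = -5^{k+1} − 15 + 12 = -5^{k+1} − 3.
By induction, f(n) = -5^n − 3 for all n ≥ 0.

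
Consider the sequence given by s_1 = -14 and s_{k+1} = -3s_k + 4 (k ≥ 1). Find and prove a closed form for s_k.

Claim: s_k = 5·(-3)^k + 1.

Base case: s_1 = -14, and 5·(-3)^1 + 1 = -15 + 1 = -14.
Assume s_m = 5·(-3)^m + 1 for some m ≥ 1.
Then s_{m+1} = -3s_m + 4 = -3·(5·(-3)^m + 1) + 4 = -15·(-3)^m − 3 + 4 = 5·(-3)^{m+1} + 1.
This completes the inductive step, so s_k = 5·(-3)^k + 1 for all k ≥ 1.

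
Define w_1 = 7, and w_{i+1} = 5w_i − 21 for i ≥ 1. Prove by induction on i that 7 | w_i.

Base case: w_1 = 7 = 7·1, so 7 | w_1.
Assume 7 | w_j, so w_j = 7t for some integer t.
Then w_{j+1} = 5w_j − 21 = 5·(7t) − 21 = 7(5t − 3), so 7 | w_{j+1}.
This completes the inductive step, so 7 | w_i for all i ≥ 1.

7 | w_i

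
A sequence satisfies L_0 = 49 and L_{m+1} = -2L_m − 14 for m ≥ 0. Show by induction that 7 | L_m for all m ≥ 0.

Base case: L_0 = 49 = 7·7, so 7 | L_0.
Assume 7 | L_k, so L_k = 7t for some integer t.
Then L_{k+1} = -2L_k − 14 = -2·(7t) − 14 = 7(-2t − 2), so 7 | L_{k+1}.
By induction, 7 | L_m for all m ≥ 0.

7 | L_m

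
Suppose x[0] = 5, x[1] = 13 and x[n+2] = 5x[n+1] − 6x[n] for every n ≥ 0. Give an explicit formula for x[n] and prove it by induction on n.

Claim: x[n] = 3·3^n + 2·2^n.

Base cases: x[0] = 5 and 3·3^0 + 2·2^0 = 5; x[1] = 13 and 3·3^1 + 2·2^1 = 13.
Assume x[j] = 3·3^j + 2·2^j for all 0 ≤ j ≤ m, where m ≥ 1.
Then x[m+1] = 5x[m] − 6x[m−1] = 5·(3·3^m + 2·2^m) − 6·(3·3^{m−1} + 2·2^{m−1}) = 3·(5·3 − 6)3^{m−1} + 2·(5·2 − 6)2^{m−1} = 27·3^{m−1} + 8·2^{m−1} = 3·3^{m+1} + 2·2^{m+1}.
This completes the inductive step, so x[n] = 3·3^n + 2·2^n for all n ≥ 0.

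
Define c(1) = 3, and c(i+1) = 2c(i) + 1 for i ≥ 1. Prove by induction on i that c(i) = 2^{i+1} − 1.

Base case: c(1) = 3, and 2^{1+1} − 1 = 4 − 1 = 3.
Assume c(r) = 2^{r+1} − 1 for some r ≥ 1.
Then c(r+1) = 2c(r) + 1 = 2·(2^{r+1} − 1) + 1 = 2^{r+2} − 2 + 1 = 2^{r+2} − 1.
So the formula holds for r+1, and by induction c(i) = 2^{i+1} − 1 for all i ≥ 1.

c(i) = 2^{i+1} − 1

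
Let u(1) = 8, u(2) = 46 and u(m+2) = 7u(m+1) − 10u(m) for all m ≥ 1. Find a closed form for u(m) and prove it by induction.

Claim: u(m) = -2^m + 2·5^m.

Base cases: u(1) = 8 and -2^1 + 2·5^1 = 8; u(2) = 46 and -2^2 + 2·5^2 = 46.
Assume u(i) = -2^i + 2·5^i for all 1 ≤ i ≤ j, where j ≥ 2.
Then u(j+1) = 7u(j) − 10u(j−1) = 7·(-2^j + 2·5^j) − 10·(-2^{j−1} + 2·5^{j−1}) = -(7·2 − 10)2^{j−1} + 2·(7·5 − 10)5^{j−1} = -4·2^{j−1} + 50·5^{j−1} = -2^{j+1} + 2·5^{j+1}.
By strong induction, u(m) = -2^m + 2·5^m for all m ≥ 1.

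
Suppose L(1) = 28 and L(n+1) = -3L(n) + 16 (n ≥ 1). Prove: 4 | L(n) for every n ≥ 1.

Base case: L(1) = 28 = 4·7, so 4 | L(1).
Assume 4 | L(j), so L(j) = 4t for some integer t.
Then L(j+1) = -3L(j) + 16 = -3·(4t) + 16 = 4(-3t + 4), so 4 | L(j+1).
Hence 4 | L(n) for every n ≥ 1, by induction.

4 | L(n)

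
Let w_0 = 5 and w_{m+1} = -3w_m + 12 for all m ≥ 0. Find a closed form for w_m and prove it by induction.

Claim: w_m = 2·(-3)^m + 3.

Base case: w_0 = 5, and 2·(-3)^0 + 3 = 2 + 3 = 5.
Assume w_j = 2·(-3)^j + 3 for some j ≥ 0.
Then w_{j+1} = -3w_j + 12 = -3·(2·(-3)^j + 3) + 12 = -6·(-3)^j − 9 + 12 = 2·(-3)^{j+1} + 3.
This completes the inductive step, so w_m = 2·(-3)^m + 3 for all m ≥ 0.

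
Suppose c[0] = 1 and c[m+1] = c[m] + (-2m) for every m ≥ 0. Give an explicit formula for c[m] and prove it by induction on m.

Claim: c[m] = -m^2 + m + 1.

Base case: c[0] = 1, and -0^2 + 0 + 1 = 1.
Assume c[r] = -r^2 + r + 1.
Then c[r+1] = c[r] + (-2r) = (-r^2 + r + 1) + (-2r) = -r^2 − r + 1,
and -(r+1)^2 + (r+1) + 1 = -r^2 − r + 1.
This completes the inductive step, so c[m] = -m^2 + m + 1 for all m ≥ 0.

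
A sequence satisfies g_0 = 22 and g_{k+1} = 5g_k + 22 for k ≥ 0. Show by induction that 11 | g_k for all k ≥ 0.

Base case: g_0 = 22 = 11·2, so 11 | g_0.
Assume 11 | g_m, so g_m = 11t for some integer t.
Then g_{m+1} = 5g_m + 22 = 5·(11t) + 22 = 11(5t + 2), so 11 | g_{m+1}.
This completes the inductive step, so 11 | g_k for all k ≥ 0.

11 | g_k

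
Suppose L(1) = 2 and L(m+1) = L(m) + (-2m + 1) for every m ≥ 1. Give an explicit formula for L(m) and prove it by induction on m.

Claim: L(m) = -m^2 + 2m + 1.

Base case: L(1) = 2, and -1^2 + 2·1 + 1 = 2.
Assume L(j) = -j^2 + 2j + 1.
Then L(j+1) = L(j) + (-2j + 1) = (-j^2 + 2j + 1) + (-2j + 1) = -j^2 + 2,
and -(j+1)^2 + 2·(j+1) + 1 = -j^2 + 2.
By induction, L(m) = -m^2 + 2m + 1 for all m ≥ 1.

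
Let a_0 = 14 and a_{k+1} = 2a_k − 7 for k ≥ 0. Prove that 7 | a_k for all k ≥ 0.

Base case: a_0 = 14 = 7·2, so 7 | a_0.
Assume 7 | a_j, so a_j = 7t for some integer t.
Then a_{j+1} = 2a_j − 7 = 2·(7t) − 7 = 7(2t − 1), so 7 | a_{j+1}.
So the property holds for j+1, and by induction 7 | a_k for all k ≥ 0.

7 | a_k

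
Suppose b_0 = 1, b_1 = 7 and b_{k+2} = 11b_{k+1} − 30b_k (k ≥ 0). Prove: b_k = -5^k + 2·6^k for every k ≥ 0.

Base cases: b_0 = 1 and -5^0 + 2·6^0 = 1; b_1 = 7 and -5^1 + 2·6^1 = 7.
Assume b_j = -5^j + 2·6^j for all 0 ≤ j ≤ m, where m ≥ 1.
Then b_{m+1} = 11b_m − 30b_{m−1} = 11·(-5^m + 2·6^m) − 30·(-5^{m−1} + 2·6^{m−1}) = -(11·5 − 30)5^{m−1} + 2·(11·6 − 30)6^{m−1} = -25·5^{m−1} + 72·6^{m−1} = -5^{m+1} + 2·6^{m+1}.
Hence b_k = -5^k + 2·6^k for every k ≥ 0, by strong induction.

b_k = -5^k + 2·6^k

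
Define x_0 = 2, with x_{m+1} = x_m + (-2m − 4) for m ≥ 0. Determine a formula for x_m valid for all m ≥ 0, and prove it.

Claim: x_m = -m^2 − 3m + 2.

Base case: x_0 = 2, and -0^2 − 3·0 + 2 = 2.
Assume x_j = -j^2 − 3j + 2.
Then x_{j+1} = x_j + (-2j − 4) = (-j^2 − 3j + 2) + (-2j − 4) = -j^2 − 5j − 2,
and -(j+1)^2 − 3·(j+1) + 2 = -j^2 − 5j − 2.
By induction, x_m = -m^2 − 3m + 2 for all m ≥ 0.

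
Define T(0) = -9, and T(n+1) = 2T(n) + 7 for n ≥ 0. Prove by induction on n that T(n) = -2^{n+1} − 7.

Base case: T(0) = -9, and -2^{0+1} − 7 = -2 − 7 = -9.
Assume T(k) = -2^{k+1} − 7 for some k ≥ 0.
Then T(k+1) = 2T(k) + 7 = 2·(-2^{k+1} − 7) + 7 = -2^{k+2} − 14 + 7 = -2^{k+2} − 7.
So the formula holds for k+1, and by induction T(n) = -2^{n+1} − 7 for all n ≥ 0.

T(n) = -2^{n+1} − 7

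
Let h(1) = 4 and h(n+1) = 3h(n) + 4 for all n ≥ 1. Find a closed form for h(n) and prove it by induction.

Claim: h(n) = 2·3^n − 2.

Base case: h(1) = 4, and 2·3^1 − 2 = 6 − 2 = 4.
Assume h(r) = 2·3^r − 2 for some r ≥ 1.
Then h(r+1) = 3h(r) + 4 = 3·(2·3^r − 2) + 4 = 6·3^r − 6 + 4 = 2·3^{r+1} − 2.
By induction, h(n) = 2·3^n − 2 for all n ≥ 1.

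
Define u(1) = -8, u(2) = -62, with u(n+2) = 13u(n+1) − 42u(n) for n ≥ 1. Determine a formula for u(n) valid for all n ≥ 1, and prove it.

Claim: u(n) = 6^n − 2·7^n.

Base cases: u(1) = -8 and 6^1 − 2·7^1 = -8; u(2) = -62 and 6^2 − 2·7^2 = -62.
Assume u(j) = 6^j − 2·7^j for all 1 ≤ j ≤ m, where m ≥ 2.
Then u(m+1) = 13u(m) − 42u(m−1) = 13·(6^m − 2·7^m) − 42·(6^{m−1} − 2·7^{m−1}) = (13·6 − 42)6^{m−1} − 2·(13·7 − 42)7^{m−1} = 36·6^{m−1} − 98·7^{m−1} = 6^{m+1} − 2·7^{m+1}.
By strong induction, u(n) = 6^n − 2·7^n for all n ≥ 1.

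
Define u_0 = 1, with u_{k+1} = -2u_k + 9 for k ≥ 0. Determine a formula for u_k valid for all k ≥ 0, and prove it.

Claim: u_k = -2·(-2)^k + 3.

Base case: u_0 = 1, and -2·(-2)^0 + 3 = -2 + 3 = 1.
Assume u_j = -2·(-2)^j + 3 for some j ≥ 0.
Then u_{j+1} = -2u_j + 9 = -2·(-2·(-2)^j + 3) + 9 = 4·(-2)^j − 6 + 9 = -2·(-2)^{j+1} + 3.
So the formula holds for j+1, and by induction u_k = -2·(-2)^k + 3 for all k ≥ 0.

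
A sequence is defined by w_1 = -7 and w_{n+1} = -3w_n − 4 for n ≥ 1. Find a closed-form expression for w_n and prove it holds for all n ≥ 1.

Claim: w_n = 2·(-3)^n − 1.

Base case: w_1 = -7, and 2·(-3)^1 − 1 = -6 − 1 = -7.
Assume w_k = 2·(-3)^k − 1 for some k ≥ 1.
Then w_{k+1} = -3w_k − 4 = -3·(2·(-3)^k − 1) − 4 = -6·(-3)^k + 3 − 4 = 2·(-3)^{k+1} − 1.
By induction, w_n = 2·(-3)^n − 1 for all n ≥ 1.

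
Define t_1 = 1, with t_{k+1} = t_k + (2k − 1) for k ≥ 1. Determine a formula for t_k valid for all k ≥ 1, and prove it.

Claim: t_k = k^2 − 2k + 2.

Base case: t_1 = 1, and 1^2 − 2·1 + 2 = 1.
Assume t_m = m^2 − 2m + 2.
Then t_{m+1} = t_m + (2m − 1) = (m^2 − 2m + 2) + (2m − 1) = m^2 + 1,
and (m+1)^2 − 2·(m+1) + 2 = m^2 + 1.
Hence t_k = k^2 − 2k + 2 for every k ≥ 1, by induction.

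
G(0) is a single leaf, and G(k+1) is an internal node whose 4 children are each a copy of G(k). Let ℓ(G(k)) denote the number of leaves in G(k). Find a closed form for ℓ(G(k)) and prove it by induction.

Claim: ℓ(G(k)) = 4^k.

Base case: ℓ(G(0)) = 1, and 4^0 = 1.
Assume ℓ(G(j)) = 4^j.
Then ℓ(G(j+1)) = 4·ℓ(G(j)) = 4·4^j = 4^{j+1}.
So the formula holds for j+1, and by induction ℓ(G(k)) = 4^k for all k ≥ 0.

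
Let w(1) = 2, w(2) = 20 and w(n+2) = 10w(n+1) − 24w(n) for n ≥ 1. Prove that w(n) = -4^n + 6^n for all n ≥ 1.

Base cases: w(1) = 2 and -4^1 + 6^1 = 2; w(2) = 20 and -4^2 + 6^2 = 20.
Assume w(j) = -4^j + 6^j for all 1 ≤ j ≤ m, where m ≥ 2.
Then w(m+1) = 10w(m) − 24w(m−1) = 10·(-4^m + 6^m) − 24·(-4^{m−1} + 6^{m−1}) = -(10·4 − 24)4^{m−1} + (10·6 − 24)6^{m−1} = -16·4^{m−1} + 36·6^{m−1} = -4^{m+1} + 6^{m+1}.
Hence w(n) = -4^n + 6^n for every n ≥ 1, by strong induction.

w(n) = -4^n + 6^n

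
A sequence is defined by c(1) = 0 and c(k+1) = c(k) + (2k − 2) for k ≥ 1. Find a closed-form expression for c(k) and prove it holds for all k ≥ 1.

Claim: c(k) = k^2 − 3k + 2.

Base case: c(1) = 0, and 1^2 − 3·1 + 2 = 0.
Assume c(j) = j^2 − 3j + 2.
Then c(j+1) = c(j) + (2j − 2) = (j^2 − 3j + 2) + (2j − 2) = j^2 − j,
and (j+1)^2 − 3·(j+1) + 2 = j^2 − j.
By induction, c(k) = k^2 − 3k + 2 for all k ≥ 1.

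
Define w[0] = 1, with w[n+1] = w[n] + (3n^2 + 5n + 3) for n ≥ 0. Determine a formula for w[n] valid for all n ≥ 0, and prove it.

Claim: w[n] = n^3 + n^2 + n + 1.

Base case: w[0] = 1, and 0^3 + 0^2 + 0 + 1 = 1.
Assume w[r] = r^3 + r^2 + r + 1.
Then w[r+1] = w[r] + (3r^2 + 5r + 3) = (r^3 + r^2 + r + 1) + (3r^2 + 5r + 3) = r^3 + 4r^2 + 6r + 4,
and (r+1)^3 + (r+1)^2 + (r+1) + 1 = r^3 + 4r^2 + 6r + 4.
By induction, w[n] = n^3 + n^2 + n + 1 for all n ≥ 0.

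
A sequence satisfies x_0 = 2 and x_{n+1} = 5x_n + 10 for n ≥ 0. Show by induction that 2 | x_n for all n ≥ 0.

Base case: x_0 = 2 = 2·1, so 2 | x_0.
Assume 2 | x_m, so x_m = 2t for some integer t.
Then x_{m+1} = 5x_m + 10 = 5·(2t) + 10 = 2(5t + 5), so 2 | x_{m+1}.
So the property holds for m+1, and by induction 2 | x_n for all n ≥ 0.

2 | x_n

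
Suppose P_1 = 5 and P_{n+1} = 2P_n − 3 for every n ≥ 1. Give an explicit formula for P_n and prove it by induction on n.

Claim: P_n = 2^n + 3.

Base case: P_1 = 5, and 2^1 + 3 = 2 + 3 = 5.
Assume P_r = 2^r + 3 for some r ≥ 1.
Then P_{r+1} = 2P_r − 3 = 2·(2^r + 3) − 3 = 2^{r+1} + 6 − 3 = 2^{r+1} + 3.
This completes the inductive step, so P_n = 2^n + 3 for all n ≥ 1.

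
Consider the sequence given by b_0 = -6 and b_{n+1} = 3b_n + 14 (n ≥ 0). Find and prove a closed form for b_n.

Claim: b_n = 3^n − 7.

Base case: b_0 = -6, and 3^0 − 7 = 1 − 7 = -6.
Assume b_j = 3^j − 7 for some j ≥ 0.
Then b_{j+1} = 3b_j + 14 = 3·(3^j − 7) + 14 = 3^{j+1} − 21 + 14 = 3^{j+1} − 7.
So the formula holds for j+1, and by induction b_n = 3^n − 7 for all n ≥ 0.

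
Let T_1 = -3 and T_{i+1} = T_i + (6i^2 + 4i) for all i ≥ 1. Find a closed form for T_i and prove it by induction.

Claim: T_i = 2i^3 − i^2 − i − 3.

Base case: T_1 = -3, and 2·1^3 − 1^2 − 1 − 3 = -3.
Assume T_m = 2m^3 − m^2 − m − 3.
Then T_{m+1} = T_m + (6m^2 + 4m) = (2m^3 − m^2 − m − 3) + (6m^2 + 4m) = 2m^3 + 5m^2 + 3m − 3,
and 2·(m+1)^3 − (m+1)^2 − (m+1) − 3 = 2m^3 + 5m^2 + 3m − 3.
This completes the inductive step, so T_i = 2i^3 − i^2 − i − 3 for all i ≥ 1.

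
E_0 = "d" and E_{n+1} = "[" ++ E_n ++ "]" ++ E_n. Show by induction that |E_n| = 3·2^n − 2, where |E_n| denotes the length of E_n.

Base case: |E_0| = 1, and 3·2^0 − 2 = 1.
Assume |E_m| = 3·2^m − 2.
Then |E_{m+1}| = 1 + |E_m| + 1 + |E_m| = 2|E_m| + 2 = 2(3·2^m − 2) + 2 = 3·2^{m+1} − 4 + 2 = 3·2^{m+1} − 2.
Hence |E_n| = 3·2^n − 2 for every n ≥ 0, by induction.

|E_n| = 3·2^n − 2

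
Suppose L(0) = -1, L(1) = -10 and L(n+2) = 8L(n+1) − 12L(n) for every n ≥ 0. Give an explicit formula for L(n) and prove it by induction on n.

Claim: L(n) = 2^n − 2·6^n.

Base cases: L(0) = -1 and 2^0 − 2·6^0 = -1; L(1) = -10 and 2^1 − 2·6^1 = -10.
Assume L(j) = 2^j − 2·6^j for all 0 ≤ j ≤ k, where k ≥ 1.
Then L(k+1) = 8L(k) − 12L(k−1) = 8·(2^k − 2·6^k) − 12·(2^{k−1} − 2·6^{k−1}) = (8·2 − 12)2^{k−1} − 2·(8·6 − 12)6^{k−1} = 4·2^{k−1} − 72·6^{k−1} = 2^{k+1} − 2·6^{k+1}.
By strong induction, L(n) = 2^n − 2·6^n for all n ≥ 0.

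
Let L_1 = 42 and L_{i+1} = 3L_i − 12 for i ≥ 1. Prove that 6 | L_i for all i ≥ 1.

Base case: L_1 = 42 = 6·7, so 6 | L_1.
Assume 6 | L_j, so L_j = 6t for some integer t.
Then L_{j+1} = 3L_j − 12 = 3·(6t) − 12 = 6(3t − 2), so 6 | L_{j+1}.
By induction, 6 | L_i for all i ≥ 1.

6 | L_i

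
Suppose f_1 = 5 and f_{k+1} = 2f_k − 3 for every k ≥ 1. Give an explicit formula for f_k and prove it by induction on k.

Claim: f_k = 2^k + 3.

Base case: f_1 = 5, and 2^1 + 3 = 2 + 3 = 5.
Assume f_m = 2^m + 3 for some m ≥ 1.
Then f_{m+1} = 2f_m − 3 = 2·(2^m + 3) − 3 = 2^{m+1} + 6 − 3 = 2^{m+1} + 3.
This completes the inductive step, so f_k = 2^k + 3 for all k ≥ 1.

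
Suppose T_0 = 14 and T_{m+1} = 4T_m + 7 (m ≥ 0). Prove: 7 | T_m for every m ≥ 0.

Base case: T_0 = 14 = 7·2, so 7 | T_0.
Assume 7 | T_j, so T_j = 7t for some integer t.
Then T_{j+1} = 4T_j + 7 = 4·(7t) + 7 = 7(4t + 1), so 7 | T_{j+1}.
Hence 7 | T_m for every m ≥ 0, by induction.

7 | T_m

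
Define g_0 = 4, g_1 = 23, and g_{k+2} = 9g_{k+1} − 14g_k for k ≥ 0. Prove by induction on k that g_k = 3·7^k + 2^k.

Base cases: g_0 = 4 and 3·7^0 + 2^0 = 4; g_1 = 23 and 3·7^1 + 2^1 = 23.
Assume g_j = 3·7^j + 2^j for all 0 ≤ j ≤ m, where m ≥ 1.
Then g_{m+1} = 9g_m − 14g_{m−1} = 9·(3·7^m + 2^m) − 14·(3·7^{m−1} + 2^{m−1}) = 3·(9·7 − 14)7^{m−1} + (9·2 − 14)2^{m−1} = 147·7^{m−1} + 4·2^{m−1} = 3·7^{m+1} + 2^{m+1}.
This completes the inductive step, so g_k = 3·7^k + 2^k for all k ≥ 0.

g_k = 3·7^k + 2^k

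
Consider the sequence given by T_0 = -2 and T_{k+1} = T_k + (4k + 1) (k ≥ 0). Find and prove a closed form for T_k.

Claim: T_k = 2k^2 − k − 2.

Base case: T_0 = -2, and 2·0^2 − 0 − 2 = -2.
Assume T_j = 2j^2 − j − 2.
Then T_{j+1} = T_j + (4j + 1) = (2j^2 − j − 2) + (4j + 1) = 2j^2 + 3j − 1,
and 2·(j+1)^2 − (j+1) − 2 = 2j^2 + 3j − 1.
Hence T_k = 2k^2 − k − 2 for every k ≥ 0, by induction.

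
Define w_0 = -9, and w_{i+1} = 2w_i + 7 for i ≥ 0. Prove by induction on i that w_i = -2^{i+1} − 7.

Base case: w_0 = -9, and -2^{0+1} − 7 = -2 − 7 = -9.
Assume w_r = -2^{r+1} − 7 for some r ≥ 0.
Then w_{r+1} = 2w_r + 7 = 2·(-2^{r+1} − 7) + 7 = -2^{r+2} − 14 + 7 = -2^{r+2} − 7.
So the formula holds for r+1, and by induction w_i = -2^{i+1} − 7 for all i ≥ 0.

w_i = -2^{i+1} − 7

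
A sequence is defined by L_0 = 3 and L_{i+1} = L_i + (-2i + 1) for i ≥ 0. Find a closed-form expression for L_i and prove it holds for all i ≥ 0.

Claim: L_i = -i^2 + 2i + 3.

Base case: L_0 = 3, and -0^2 + 2·0 + 3 = 3.
Assume L_j = -j^2 + 2j + 3.
Then L_{j+1} = L_j + (-2j + 1) = (-j^2 + 2j + 3) + (-2j + 1) = -j^2 + 4,
and -(j+1)^2 + 2·(j+1) + 3 = -j^2 + 4.
Hence L_i = -i^2 + 2i + 3 for every i ≥ 0, by induction.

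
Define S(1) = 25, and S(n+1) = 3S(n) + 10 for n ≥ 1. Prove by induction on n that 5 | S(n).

Base case: S(1) = 25 = 5·5, so 5 | S(1).
Assume 5 | S(m), so S(m) = 5t for some integer t.
Then S(m+1) = 3S(m) + 10 = 3·(5t) + 10 = 5(3t + 2), so 5 | S(m+1).
By induction, 5 | S(n) for all n ≥ 1.

5 | S(n)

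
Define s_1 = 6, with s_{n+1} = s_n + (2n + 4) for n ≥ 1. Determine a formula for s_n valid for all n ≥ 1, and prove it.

Claim: s_n = n^2 + 3n + 2.

Base case: s_1 = 6, and 1^2 + 3·1 + 2 = 6.
Assume s_k = k^2 + 3k + 2.
Then s_{k+1} = s_k + (2k + 4) = (k^2 + 3k + 2) + (2k + 4) = k^2 + 5k + 6,
and (k+1)^2 + 3·(k+1) + 2 = k^2 + 5k + 6.
Hence s_n = n^2 + 3n + 2 for every n ≥ 1, by induction.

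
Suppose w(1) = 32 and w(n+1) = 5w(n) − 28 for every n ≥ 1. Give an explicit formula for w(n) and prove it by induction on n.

Claim: w(n) = 5^{n+1} + 7.

Base case: w(1) = 32, and 5^{1+1} + 7 = 25 + 7 = 32.
Assume w(m) = 5^{m+1} + 7 for some m ≥ 1.
Then w(m+1) = 5w(m) − 28 = 5·(5^{m+1} + 7) − 28 = 5^{m+2} + 35 − 28 = 5^{m+2} + 7.
By induction, w(n) = 5^{n+1} + 7 for all n ≥ 1.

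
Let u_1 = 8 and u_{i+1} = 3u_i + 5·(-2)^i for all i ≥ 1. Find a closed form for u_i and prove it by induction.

Claim: u_i = 2·3^i − (-2)^i.

Base case: u_1 = 8, and 2·3^1 − (-2)^1 = 6 + 2 = 8.
Assume u_j = 2·3^j − (-2)^j for some j ≥ 1.
Then u_{j+1} = 3u_j + 5·(-2)^j = 3·(2·3^j − (-2)^j) + 5·(-2)^j = 2·3^{j+1} − 3·(-2)^j + 5·(-2)^j = 2·3^{j+1} + 2·(-2)^j = 2·3^{j+1} − (-2)^{j+1}.
This completes the inductive step, so u_i = 2·3^i − (-2)^i for all i ≥ 1.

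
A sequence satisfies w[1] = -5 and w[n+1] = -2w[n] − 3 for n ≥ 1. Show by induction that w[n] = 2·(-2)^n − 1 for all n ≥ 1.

Base case: w[1] = -5, and 2·(-2)^1 − 1 = -4 − 1 = -5.
Assume w[k] = 2·(-2)^k − 1 for some k ≥ 1.
Then w[k+1] = -2w[k] − 3 = -2·(2·(-2)^k − 1) − 3 = -4·(-2)^k + 2 − 3 = 2·(-2)^{k+1} − 1.
This completes the inductive step, so w[n] = 2·(-2)^n − 1 for all n ≥ 1.

w[n] = 2·(-2)^n − 1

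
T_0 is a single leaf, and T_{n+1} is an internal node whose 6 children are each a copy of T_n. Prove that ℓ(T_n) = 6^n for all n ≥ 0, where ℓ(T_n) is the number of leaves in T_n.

Base case: ℓ(T_0) = 1, and 6^0 = 1.
Assume ℓ(T_m) = 6^m.
Then ℓ(T_{m+1}) = 6·ℓ(T_m) = 6·6^m = 6^{m+1}.
By induction, ℓ(T_n) = 6^n for all n ≥ 0.

ℓ(T_n) = 6^n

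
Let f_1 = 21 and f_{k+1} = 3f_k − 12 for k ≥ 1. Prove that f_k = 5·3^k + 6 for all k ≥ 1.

Base case: f_1 = 21, and 5·3^1 + 6 = 15 + 6 = 21.
Assume f_m = 5·3^m + 6 for some m ≥ 1.
Then f_{m+1} = 3f_m − 12 = 3·(5·3^m + 6) − 12 = 15·3^m + 18 − 12 = 5·3^{m+1} + 6.
So the formula holds for m+1, and by induction f_k = 5·3^k + 6 for all k ≥ 1.

f_k = 5·3^k + 6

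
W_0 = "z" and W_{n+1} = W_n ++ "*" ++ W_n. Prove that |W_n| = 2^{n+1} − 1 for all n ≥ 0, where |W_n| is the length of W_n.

Base case: |W_0| = 1, and 2^{0+1} − 1 = 1.
Assume |W_k| = 2^{k+1} − 1.
Then |W_{k+1}| = |W_k| + 1 + |W_k| = 2|W_k| + 1 = 2(2^{k+1} − 1) + 1 = 2^{k+2} − 2 + 1 = 2^{k+2} − 1.
This completes the inductive step, so |W_n| = 2^{n+1} − 1 for all n ≥ 0.

|W_n| = 2^{n+1} − 1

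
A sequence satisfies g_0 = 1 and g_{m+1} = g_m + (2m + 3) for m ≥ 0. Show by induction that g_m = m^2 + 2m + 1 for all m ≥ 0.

Base case: g_0 = 1, and 0^2 + 2·0 + 1 = 1.
Assume g_k = k^2 + 2k + 1.
Then g_{k+1} = g_k + (2k + 3) = (k^2 + 2k + 1) + (2k + 3) = k^2 + 4k + 4,
and (k+1)^2 + 2·(k+1) + 1 = k^2 + 4k + 4.
Hence g_m = m^2 + 2m + 1 for every m ≥ 0, by induction.

g_m = m^2 + 2m + 1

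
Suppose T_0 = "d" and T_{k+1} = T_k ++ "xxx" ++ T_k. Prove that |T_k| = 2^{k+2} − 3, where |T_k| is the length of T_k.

Base case: |T_0| = 1, and 2^{0+2} − 3 = 1.
Assume |T_m| = 2^{m+2} − 3.
Then |T_{m+1}| = |T_m| + 3 + |T_m| = 2|T_m| + 3 = 2(2^{m+2} − 3) + 3 = 2^{m+3} − 6 + 3 = 2^{m+3} − 3.
So the formula holds for m+1, and by induction |T_k| = 2^{k+2} − 3 for all k ≥ 0.

|T_k| = 2^{k+2} − 3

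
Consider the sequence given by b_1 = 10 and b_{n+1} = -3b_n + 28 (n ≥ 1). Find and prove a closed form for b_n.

Claim: b_n = -(-3)^n + 7.

Base case: b_1 = 10, and -(-3)^1 + 7 = 3 + 7 = 10.
Assume b_k = -(-3)^k + 7 for some k ≥ 1.
Then b_{k+1} = -3b_k + 28 = -3·(-(-3)^k + 7) + 28 = 3·(-3)^k − 21 + 28 = -(-3)^{k+1} + 7.
By induction, b_n = -(-3)^n + 7 for all n ≥ 1.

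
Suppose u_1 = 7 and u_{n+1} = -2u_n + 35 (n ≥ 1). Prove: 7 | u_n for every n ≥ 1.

Base case: u_1 = 7 = 7·1, so 7 | u_1.
Assume 7 | u_m, so u_m = 7t for some integer t.
Then u_{m+1} = -2u_m + 35 = -2·(7t) + 35 = 7(-2t + 5), so 7 | u_{m+1}.
By induction, 7 | u_n for all n ≥ 1.

7 | u_n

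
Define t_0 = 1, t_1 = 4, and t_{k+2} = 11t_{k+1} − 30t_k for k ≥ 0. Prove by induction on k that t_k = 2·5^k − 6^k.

Base cases: t_0 = 1 and 2·5^0 − 6^0 = 1; t_1 = 4 and 2·5^1 − 6^1 = 4.
Assume t_j = 2·5^j − 6^j for all 0 ≤ j ≤ r, where r ≥ 1.
Then t_{r+1} = 11t_r − 30t_{r−1} = 11·(2·5^r − 6^r) − 30·(2·5^{r−1} − 6^{r−1}) = 2·(11·5 − 30)5^{r−1} − (11·6 − 30)6^{r−1} = 50·5^{r−1} − 36·6^{r−1} = 2·5^{r+1} − 6^{r+1}.
By strong induction, t_k = 2·5^k − 6^k for all k ≥ 0.

t_k = 2·5^k − 6^k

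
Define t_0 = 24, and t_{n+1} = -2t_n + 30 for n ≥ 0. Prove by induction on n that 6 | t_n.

Base case: t_0 = 24 = 6·4, so 6 | t_0.
Assume 6 | t_k, so t_k = 6s for some integer s.
Then t_{k+1} = -2t_k + 30 = -2·(6s) + 30 = 6(-2s + 5), so 6 | t_{k+1}.
Hence 6 | t_n for every n ≥ 0, by induction.

6 | t_n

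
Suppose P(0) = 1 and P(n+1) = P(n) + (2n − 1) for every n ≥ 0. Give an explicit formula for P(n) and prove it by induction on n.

Claim: P(n) = n^2 − 2n + 1.

Base case: P(0) = 1, and 0^2 − 2·0 + 1 = 1.
Assume P(k) = k^2 − 2k + 1.
Then P(k+1) = P(k) + (2k − 1) = (k^2 − 2k + 1) + (2k − 1) = k^2,
and (k+1)^2 − 2·(k+1) + 1 = k^2.
This completes the inductive step, so P(n) = n^2 − 2n + 1 for all n ≥ 0.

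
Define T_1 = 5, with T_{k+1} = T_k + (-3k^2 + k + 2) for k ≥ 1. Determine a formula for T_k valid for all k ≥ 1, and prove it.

Claim: T_k = -k^3 + 2k^2 + k + 3.

Base case: T_1 = 5, and -1^3 + 2·1^2 + 1 + 3 = 5.
Assume T_r = -r^3 + 2r^2 + r + 3.
Then T_{r+1} = T_r + (-3r^2 + r + 2) = (-r^3 + 2r^2 + r + 3) + (-3r^2 + r + 2) = -r^3 − r^2 + 2r + 5,
and -(r+1)^3 + 2·(r+1)^2 + (r+1) + 3 = -r^3 − r^2 + 2r + 5.
By induction, T_k = -k^3 + 2k^2 + k + 3 for all k ≥ 1.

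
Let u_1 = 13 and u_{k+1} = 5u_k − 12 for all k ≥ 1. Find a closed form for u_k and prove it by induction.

Claim: u_k = 2·5^k + 3.

Base case: u_1 = 13, and 2·5^1 + 3 = 10 + 3 = 13.
Assume u_r = 2·5^r + 3 for some r ≥ 1.
Then u_{r+1} = 5u_r − 12 = 5·(2·5^r + 3) − 12 = 10·5^r + 15 − 12 = 2·5^{r+1} + 3.
So the formula holds for r+1, and by induction u_k = 2·5^k + 3 for all k ≥ 1.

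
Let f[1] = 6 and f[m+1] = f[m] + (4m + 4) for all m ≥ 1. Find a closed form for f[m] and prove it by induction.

Claim: f[m] = 2m^2 + 2m + 2.

Base case: f[1] = 6, and 2·1^2 + 2·1 + 2 = 6.
Assume f[j] = 2j^2 + 2j + 2.
Then f[j+1] = f[j] + (4j + 4) = (2j^2 + 2j + 2) + (4j + 4) = 2j^2 + 6j + 6,
and 2·(j+1)^2 + 2·(j+1) + 2 = 2j^2 + 6j + 6.
Hence f[m] = 2m^2 + 2m + 2 for every m ≥ 1, by induction.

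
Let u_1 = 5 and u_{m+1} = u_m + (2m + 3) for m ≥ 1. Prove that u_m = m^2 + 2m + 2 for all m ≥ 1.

Base case: u_1 = 5, and 1^2 + 2·1 + 2 = 5.
Assume u_k = k^2 + 2k + 2.
Then u_{k+1} = u_k + (2k + 3) = (k^2 + 2k + 2) + (2k + 3) = k^2 + 4k + 5,
and (k+1)^2 + 2·(k+1) + 2 = k^2 + 4k + 5.
Hence u_m = m^2 + 2m + 2 for every m ≥ 1, by induction.

u_m = m^2 + 2m + 2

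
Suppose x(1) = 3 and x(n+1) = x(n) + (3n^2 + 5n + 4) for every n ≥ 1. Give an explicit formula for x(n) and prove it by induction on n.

Claim: x(n) = n^3 + n^2 + 2n − 1.

Base case: x(1) = 3, and 1^3 + 1^2 + 2·1 − 1 = 3.
Assume x(m) = m^3 + m^2 + 2m − 1.
Then x(m+1) = x(m) + (3m^2 + 5m + 4) = (m^3 + m^2 + 2m − 1) + (3m^2 + 5m + 4) = m^3 + 4m^2 + 7m + 3,
and (m+1)^3 + (m+1)^2 + 2·(m+1) − 1 = m^3 + 4m^2 + 7m + 3.
By induction, x(n) = n^3 + n^2 + 2n − 1 for all n ≥ 1.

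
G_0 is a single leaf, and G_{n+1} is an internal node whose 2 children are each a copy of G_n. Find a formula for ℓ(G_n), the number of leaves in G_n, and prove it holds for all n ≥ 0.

Claim: ℓ(G_n) = 2^n.

Base case: ℓ(G_0) = 1, and 2^0 = 1.
Assume ℓ(G_r) = 2^r.
Then ℓ(G_{r+1}) = 2·ℓ(G_r) = 2·2^r = 2^{r+1}.
So the formula holds for r+1, and by induction ℓ(G_n) = 2^n for all n ≥ 0.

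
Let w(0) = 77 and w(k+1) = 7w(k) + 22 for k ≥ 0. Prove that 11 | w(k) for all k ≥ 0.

Base case: w(0) = 77 = 11·7, so 11 | w(0).
Assume 11 | w(m), so w(m) = 11t for some integer t.
Then w(m+1) = 7w(m) + 22 = 7·(11t) + 22 = 11(7t + 2), so 11 | w(m+1).
By induction, 11 | w(k) for all k ≥ 0.

11 | w(k)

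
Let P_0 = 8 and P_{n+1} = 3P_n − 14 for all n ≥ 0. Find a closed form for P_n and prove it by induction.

Claim: P_n = 3^n + 7.

Base case: P_0 = 8, and 3^0 + 7 = 1 + 7 = 8.
Assume P_k = 3^k + 7 for some k ≥ 0.
Then P_{k+1} = 3P_k − 14 = 3·(3^k + 7) − 14 = 3^{k+1} + 21 − 14 = 3^{k+1} + 7.
So the formula holds for k+1, and by induction P_n = 3^n + 7 for all n ≥ 0.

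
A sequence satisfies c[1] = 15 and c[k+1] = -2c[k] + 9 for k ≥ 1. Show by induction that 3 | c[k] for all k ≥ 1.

Base case: c[1] = 15 = 3·5, so 3 | c[1].
Assume 3 | c[r], so c[r] = 3t for some integer t.
Then c[r+1] = -2c[r] + 9 = -2·(3t) + 9 = 3(-2t + 3), so 3 | c[r+1].
So the property holds for r+1, and by induction 3 | c[k] for all k ≥ 1.

3 | c[k]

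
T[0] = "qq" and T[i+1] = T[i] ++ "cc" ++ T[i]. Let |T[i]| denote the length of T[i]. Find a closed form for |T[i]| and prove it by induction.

Claim: |T[i]| = 2^{i+2} − 2.

Base case: |T[0]| = 2, and 2^{0+2} − 2 = 2.
Assume |T[m]| = 2^{m+2} − 2.
Then |T[m+1]| = |T[m]| + 2 + |T[m]| = 2|T[m]| + 2 = 2(2^{m+2} − 2) + 2 = 2^{m+3} − 4 + 2 = 2^{m+3} − 2.
So the formula holds for m+1, and by induction |T[i]| = 2^{i+2} − 2 for all i ≥ 0.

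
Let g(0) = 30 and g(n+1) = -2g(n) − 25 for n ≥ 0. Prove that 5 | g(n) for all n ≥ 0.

Base case: g(0) = 30 = 5·6, so 5 | g(0).
Assume 5 | g(m), so g(m) = 5t for some integer t.
Then g(m+1) = -2g(m) − 25 = -2·(5t) − 25 = 5(-2t − 5), so 5 | g(m+1).
So the property holds for m+1, and by induction 5 | g(n) for all n ≥ 0.

5 | g(n)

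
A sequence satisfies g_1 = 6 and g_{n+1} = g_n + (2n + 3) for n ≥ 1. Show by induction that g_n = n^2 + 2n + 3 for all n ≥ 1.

Base case: g_1 = 6, and 1^2 + 2·1 + 3 = 6.
Assume g_r = r^2 + 2r + 3.
Then g_{r+1} = g_r + (2r + 3) = (r^2 + 2r + 3) + (2r + 3) = r^2 + 4r + 6,
and (r+1)^2 + 2·(r+1) + 3 = r^2 + 4r + 6.
This completes the inductive step, so g_n = n^2 + 2n + 3 for all n ≥ 1.

g_n = n^2 + 2n + 3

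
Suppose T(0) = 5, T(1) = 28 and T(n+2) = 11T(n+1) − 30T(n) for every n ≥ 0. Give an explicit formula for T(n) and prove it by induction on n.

Claim: T(n) = 3·6^n + 2·5^n.

Base cases: T(0) = 5 and 3·6^0 + 2·5^0 = 5; T(1) = 28 and 3·6^1 + 2·5^1 = 28.
Assume T(j) = 3·6^j + 2·5^j for all 0 ≤ j ≤ r, where r ≥ 1.
Then T(r+1) = 11T(r) − 30T(r−1) = 11·(3·6^r + 2·5^r) − 30·(3·6^{r−1} + 2·5^{r−1}) = 3·(11·6 − 30)6^{r−1} + 2·(11·5 − 30)5^{r−1} = 108·6^{r−1} + 50·5^{r−1} = 3·6^{r+1} + 2·5^{r+1}.
By strong induction, T(n) = 3·6^n + 2·5^n for all n ≥ 0.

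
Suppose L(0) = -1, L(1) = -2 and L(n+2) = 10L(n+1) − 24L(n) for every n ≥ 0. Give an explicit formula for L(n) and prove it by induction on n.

Claim: L(n) = 6^n − 2·4^n.

Base cases: L(0) = -1 and 6^0 − 2·4^0 = -1; L(1) = -2 and 6^1 − 2·4^1 = -2.
Assume L(i) = 6^i − 2·4^i for all 0 ≤ i ≤ j, where j ≥ 1.
Then L(j+1) = 10L(j) − 24L(j−1) = 10·(6^j − 2·4^j) − 24·(6^{j−1} − 2·4^{j−1}) = (10·6 − 24)6^{j−1} − 2·(10·4 − 24)4^{j−1} = 36·6^{j−1} − 32·4^{j−1} = 6^{j+1} − 2·4^{j+1}.
So the formula holds for j+1, and by strong induction L(n) = 6^n − 2·4^n for all n ≥ 0.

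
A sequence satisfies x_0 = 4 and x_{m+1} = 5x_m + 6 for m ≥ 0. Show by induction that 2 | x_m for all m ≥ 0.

Base case: x_0 = 4 = 2·2, so 2 | x_0.
Assume 2 | x_j, so x_j = 2t for some integer t.
Then x_{j+1} = 5x_j + 6 = 5·(2t) + 6 = 2(5t + 3), so 2 | x_{j+1}.
So the property holds for j+1, and by induction 2 | x_m for all m ≥ 0.

2 | x_m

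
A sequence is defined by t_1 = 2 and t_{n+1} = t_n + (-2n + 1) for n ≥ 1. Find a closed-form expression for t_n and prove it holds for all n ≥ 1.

Claim: t_n = -n^2 + 2n + 1.

Base case: t_1 = 2, and -1^2 + 2·1 + 1 = 2.
Assume t_k = -k^2 + 2k + 1.
Then t_{k+1} = t_k + (-2k + 1) = (-k^2 + 2k + 1) + (-2k + 1) = -k^2 + 2,
and -(k+1)^2 + 2·(k+1) + 1 = -k^2 + 2.
This completes the inductive step, so t_n = -n^2 + 2n + 1 for all n ≥ 1.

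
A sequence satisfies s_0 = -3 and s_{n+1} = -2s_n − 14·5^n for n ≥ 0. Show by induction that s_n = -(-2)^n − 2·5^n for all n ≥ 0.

Base case: s_0 = -3, and -(-2)^0 − 2·5^0 = -1 − 2 = -3.
Assume s_m = -(-2)^m − 2·5^m for some m ≥ 0.
Then s_{m+1} = -2s_m − 14·5^m = -2·(-(-2)^m − 2·5^m) − 14·5^m = -(-2)^{m+1} + 4·5^m − 14·5^m = -(-2)^{m+1} − 10·5^m = -(-2)^{m+1} − 2·5^{m+1}.
So the formula holds for m+1, and by induction s_n = -(-2)^n − 2·5^n for all n ≥ 0.

s_n = -(-2)^n − 2·5^n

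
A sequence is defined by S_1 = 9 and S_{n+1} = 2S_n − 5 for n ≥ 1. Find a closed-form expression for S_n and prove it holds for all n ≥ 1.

Claim: S_n = 2^{n+1} + 5.

Base case: S_1 = 9, and 2^{1+1} + 5 = 4 + 5 = 9.
Assume S_m = 2^{m+1} + 5 for some m ≥ 1.
Then S_{m+1} = 2S_m − 5 = 2·(2^{m+1} + 5) − 5 = 2^{m+2} + 10 − 5 = 2^{m+2} + 5.
So the formula holds for m+1, and by induction S_n = 2^{n+1} + 5 for all n ≥ 1.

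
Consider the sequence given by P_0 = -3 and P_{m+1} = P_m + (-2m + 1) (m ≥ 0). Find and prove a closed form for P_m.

Claim: P_m = -m^2 + 2m − 3.

Base case: P_0 = -3, and -0^2 + 2·0 − 3 = -3.
Assume P_k = -k^2 + 2k − 3.
Then P_{k+1} = P_k + (-2k + 1) = (-k^2 + 2k − 3) + (-2k + 1) = -k^2 − 2,
and -(k+1)^2 + 2·(k+1) − 3 = -k^2 − 2.
This completes the inductive step, so P_m = -m^2 + 2m − 3 for all m ≥ 0.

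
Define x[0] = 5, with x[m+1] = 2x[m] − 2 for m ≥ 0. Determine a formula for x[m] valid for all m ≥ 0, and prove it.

Claim: x[m] = 3·2^m + 2.

Base case: x[0] = 5, and 3·2^0 + 2 = 3 + 2 = 5.
Assume x[r] = 3·2^r + 2 for some r ≥ 0.
Then x[r+1] = 2x[r] − 2 = 2·(3·2^r + 2) − 2 = 6·2^r + 4 − 2 = 3·2^{r+1} + 2.
This completes the inductive step, so x[m] = 3·2^m + 2 for all m ≥ 0.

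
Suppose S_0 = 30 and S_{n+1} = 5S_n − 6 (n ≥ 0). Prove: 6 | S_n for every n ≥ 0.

Base case: S_0 = 30 = 6·5, so 6 | S_0.
Assume 6 | S_r, so S_r = 6t for some integer t.
Then S_{r+1} = 5S_r − 6 = 5·(6t) − 6 = 6(5t − 1), so 6 | S_{r+1}.
By induction, 6 | S_n for all n ≥ 0.

6 | S_n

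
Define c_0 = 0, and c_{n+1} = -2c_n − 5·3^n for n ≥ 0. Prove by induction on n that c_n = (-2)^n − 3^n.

Base case: c_0 = 0, and (-2)^0 − 3^0 = 1 − 1 = 0.
Assume c_j = (-2)^j − 3^j for some j ≥ 0.
Then c_{j+1} = -2c_j − 5·3^j = -2·((-2)^j − 3^j) − 5·3^j = (-2)^{j+1} + 2·3^j − 5·3^j = (-2)^{j+1} − 3·3^j = (-2)^{j+1} − 3^{j+1}.
So the formula holds for j+1, and by induction c_n = (-2)^n − 3^n for all n ≥ 0.

c_n = (-2)^n − 3^n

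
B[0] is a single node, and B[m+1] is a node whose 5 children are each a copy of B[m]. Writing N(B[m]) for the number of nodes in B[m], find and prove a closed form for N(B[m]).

Claim: N(B[m]) = (5^{m+1} − 1)/4.

Base case: N(B[0]) = 1, and (5^{0+1} − 1)/4 = 1.
Assume N(B[r]) = (5^{r+1} − 1)/4.
Then N(B[r+1]) = 1 + 5N(B[r]) = 1 + 5·(5^{r+1} − 1)/4 = 1 + (5^{r+2} − 5)/4 = (4 + 5^{r+2} − 5)/4 = (5^{r+2} − 1)/4.
Hence N(B[m]) = (5^{m+1} − 1)/4 for every m ≥ 0, by induction.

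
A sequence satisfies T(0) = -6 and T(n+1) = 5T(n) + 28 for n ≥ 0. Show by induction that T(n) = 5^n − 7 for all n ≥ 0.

Base case: T(0) = -6, and 5^0 − 7 = 1 − 7 = -6.
Assume T(r) = 5^r − 7 for some r ≥ 0.
Then T(r+1) = 5T(r) + 28 = 5·(5^r − 7) + 28 = 5^{r+1} − 35 + 28 = 5^{r+1} − 7.
So the formula holds for r+1, and by induction T(n) = 5^n − 7 for all n ≥ 0.

T(n) = 5^n − 7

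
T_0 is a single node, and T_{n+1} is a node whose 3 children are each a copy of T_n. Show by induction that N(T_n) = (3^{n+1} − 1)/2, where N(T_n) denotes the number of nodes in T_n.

Base case: N(T_0) = 1, and (3^{0+1} − 1)/2 = 1.
Assume N(T_j) = (3^{j+1} − 1)/2.
Then N(T_{j+1}) = 1 + 3N(T_j) = 1 + 3·(3^{j+1} − 1)/2 = 1 + (3^{j+2} − 3)/2 = (2 + 3^{j+2} − 3)/2 = (3^{j+2} − 1)/2.
By induction, N(T_n) = (3^{n+1} − 1)/2 for all n ≥ 0.

N(T_n) = (3^{n+1} − 1)/2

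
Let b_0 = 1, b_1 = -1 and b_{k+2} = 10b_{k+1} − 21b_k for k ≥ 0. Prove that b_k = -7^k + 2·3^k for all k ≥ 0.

Base cases: b_0 = 1 and -7^0 + 2·3^0 = 1; b_1 = -1 and -7^1 + 2·3^1 = -1.
Assume b_i = -7^i + 2·3^i for all 0 ≤ i ≤ j, where j ≥ 1.
Then b_{j+1} = 10b_j − 21b_{j−1} = 10·(-7^j + 2·3^j) − 21·(-7^{j−1} + 2·3^{j−1}) = -(10·7 − 21)7^{j−1} + 2·(10·3 − 21)3^{j−1} = -49·7^{j−1} + 18·3^{j−1} = -7^{j+1} + 2·3^{j+1}.
By strong induction, b_k = -7^k + 2·3^k for all k ≥ 0.

b_k = -7^k + 2·3^k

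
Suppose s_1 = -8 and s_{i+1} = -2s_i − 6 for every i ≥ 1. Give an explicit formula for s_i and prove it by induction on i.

Claim: s_i = 3·(-2)^i − 2.

Base case: s_1 = -8, and 3·(-2)^1 − 2 = -6 − 2 = -8.
Assume s_k = 3·(-2)^k − 2 for some k ≥ 1.
Then s_{k+1} = -2s_k − 6 = -2·(3·(-2)^k − 2) − 6 = -6·(-2)^k + 4 − 6 = 3·(-2)^{k+1} − 2.
This completes the inductive step, so s_i = 3·(-2)^i − 2 for all i ≥ 1.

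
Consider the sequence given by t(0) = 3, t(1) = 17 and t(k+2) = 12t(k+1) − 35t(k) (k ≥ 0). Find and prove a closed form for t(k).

Claim: t(k) = 2·5^k + 7^k.

Base cases: t(0) = 3 and 2·5^0 + 7^0 = 3; t(1) = 17 and 2·5^1 + 7^1 = 17.
Assume t(i) = 2·5^i + 7^i for all 0 ≤ i ≤ j, where j ≥ 1.
Then t(j+1) = 12t(j) − 35t(j−1) = 12·(2·5^j + 7^j) − 35·(2·5^{j−1} + 7^{j−1}) = 2·(12·5 − 35)5^{j−1} + (12·7 − 35)7^{j−1} = 50·5^{j−1} + 49·7^{j−1} = 2·5^{j+1} + 7^{j+1}.
Hence t(k) = 2·5^k + 7^k for every k ≥ 0, by strong induction.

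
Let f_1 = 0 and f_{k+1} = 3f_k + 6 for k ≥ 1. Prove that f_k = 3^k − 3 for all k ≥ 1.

Base case: f_1 = 0, and 3^1 − 3 = 3 − 3 = 0.
Assume f_r = 3^r − 3 for some r ≥ 1.
Then f_{r+1} = 3f_r + 6 = 3·(3^r − 3) + 6 = 3^{r+1} − 9 + 6 = 3^{r+1} − 3.
By induction, f_k = 3^k − 3 for all k ≥ 1.

f_k = 3^k − 3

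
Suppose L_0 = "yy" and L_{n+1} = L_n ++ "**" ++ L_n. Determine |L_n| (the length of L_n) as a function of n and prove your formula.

Claim: |L_n| = 2^{n+2} − 2.

Base case: |L_0| = 2, and 2^{0+2} − 2 = 2.
Assume |L_j| = 2^{j+2} − 2.
Then |L_{j+1}| = |L_j| + 2 + |L_j| = 2|L_j| + 2 = 2(2^{j+2} − 2) + 2 = 2^{j+3} − 4 + 2 = 2^{j+3} − 2.
By induction, |L_n| = 2^{n+2} − 2 for all n ≥ 0.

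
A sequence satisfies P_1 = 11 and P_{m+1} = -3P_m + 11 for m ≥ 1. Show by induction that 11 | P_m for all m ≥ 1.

Base case: P_1 = 11 = 11·1, so 11 | P_1.
Assume 11 | P_r, so P_r = 11t for some integer t.
Then P_{r+1} = -3P_r + 11 = -3·(11t) + 11 = 11(-3t + 1), so 11 | P_{r+1}.
This completes the inductive step, so 11 | P_m for all m ≥ 1.

11 | P_m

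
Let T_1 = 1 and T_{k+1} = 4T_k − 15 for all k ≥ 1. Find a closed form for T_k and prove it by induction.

Claim: T_k = -4^k + 5.

Base case: T_1 = 1, and -4^1 + 5 = -4 + 5 = 1.
Assume T_m = -4^m + 5 for some m ≥ 1.
Then T_{m+1} = 4T_m − 15 = 4·(-4^m + 5) − 15 = -4^{m+1} + 20 − 15 = -4^{m+1} + 5.
Hence T_k = -4^k + 5 for every k ≥ 1, by induction.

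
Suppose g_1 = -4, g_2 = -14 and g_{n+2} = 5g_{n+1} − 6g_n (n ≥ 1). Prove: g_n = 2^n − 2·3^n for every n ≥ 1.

Base cases: g_1 = -4 and 2^1 − 2·3^1 = -4; g_2 = -14 and 2^2 − 2·3^2 = -14.
Assume g_i = 2^i − 2·3^i for all 1 ≤ i ≤ j, where j ≥ 2.
Then g_{j+1} = 5g_j − 6g_{j−1} = 5·(2^j − 2·3^j) − 6·(2^{j−1} − 2·3^{j−1}) = (5·2 − 6)2^{j−1} − 2·(5·3 − 6)3^{j−1} = 4·2^{j−1} − 18·3^{j−1} = 2^{j+1} − 2·3^{j+1}.
Hence g_n = 2^n − 2·3^n for every n ≥ 1, by strong induction.

g_n = 2^n − 2·3^n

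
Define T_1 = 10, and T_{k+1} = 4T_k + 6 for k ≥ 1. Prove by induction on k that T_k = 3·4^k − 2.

Base case: T_1 = 10, and 3·4^1 − 2 = 12 − 2 = 10.
Assume T_j = 3·4^j − 2 for some j ≥ 1.
Then T_{j+1} = 4T_j + 6 = 4·(3·4^j − 2) + 6 = 12·4^j − 8 + 6 = 3·4^{j+1} − 2.
Hence T_k = 3·4^k − 2 for every k ≥ 1, by induction.

T_k = 3·4^k − 2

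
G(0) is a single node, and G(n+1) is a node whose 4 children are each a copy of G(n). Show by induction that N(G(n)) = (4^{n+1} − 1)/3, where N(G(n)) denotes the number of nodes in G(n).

Base case: N(G(0)) = 1, and (4^{0+1} − 1)/3 = 1.
Assume N(G(j)) = (4^{j+1} − 1)/3.
Then N(G(j+1)) = 1 + 4N(G(j)) = 1 + 4·(4^{j+1} − 1)/3 = 1 + (4^{j+2} − 4)/3 = (3 + 4^{j+2} − 4)/3 = (4^{j+2} − 1)/3.
Hence N(G(n)) = (4^{n+1} − 1)/3 for every n ≥ 0, by induction.

N(G(n)) = (4^{n+1} − 1)/3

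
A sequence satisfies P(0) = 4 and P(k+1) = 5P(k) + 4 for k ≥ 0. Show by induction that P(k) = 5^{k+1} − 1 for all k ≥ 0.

Base case: P(0) = 4, and 5^{0+1} − 1 = 5 − 1 = 4.
Assume P(j) = 5^{j+1} − 1 for some j ≥ 0.
Then P(j+1) = 5P(j) + 4 = 5·(5^{j+1} − 1) + 4 = 5^{j+2} − 5 + 4 = 5^{j+2} − 1.
Hence P(k) = 5^{k+1} − 1 for every k ≥ 0, by induction.

P(k) = 5^{k+1} − 1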